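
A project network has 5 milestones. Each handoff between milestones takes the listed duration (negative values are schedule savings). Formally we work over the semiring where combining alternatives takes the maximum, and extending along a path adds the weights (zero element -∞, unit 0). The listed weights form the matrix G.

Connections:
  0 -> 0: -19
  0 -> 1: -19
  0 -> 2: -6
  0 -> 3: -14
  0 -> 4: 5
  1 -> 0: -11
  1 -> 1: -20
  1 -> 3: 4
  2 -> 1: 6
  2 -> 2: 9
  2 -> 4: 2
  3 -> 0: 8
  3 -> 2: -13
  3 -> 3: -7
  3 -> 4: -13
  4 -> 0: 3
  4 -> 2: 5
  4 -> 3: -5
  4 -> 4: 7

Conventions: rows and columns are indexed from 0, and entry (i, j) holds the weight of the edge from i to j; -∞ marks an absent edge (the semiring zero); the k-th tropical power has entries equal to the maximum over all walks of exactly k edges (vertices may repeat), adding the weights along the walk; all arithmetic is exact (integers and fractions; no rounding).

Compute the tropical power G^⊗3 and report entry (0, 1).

G^⊗2:
  [8, 0, 10, 0, 12]
  [12, -30, -9, -3, -6]
  [5, 15, 18, 10, 11]
  [1, -7, 2, -6, 13]
  [10, 11, 14, 2, 14]
G^⊗3:
  [15, 16, 19, 7, 19]
  [5, -3, 6, -2, 17]
  [18, 24, 27, 19, 20]
  [16, 8, 18, 8, 20]
  [17, 20, 23, 15, 21]
Key observation: the optimum is the walk 0->4->2->1, with weight 5 + 5 + 6 = 16.
Optimal value attained by: walk 0->4->2->1.
Answer: (G^⊗3)[0][1] = 16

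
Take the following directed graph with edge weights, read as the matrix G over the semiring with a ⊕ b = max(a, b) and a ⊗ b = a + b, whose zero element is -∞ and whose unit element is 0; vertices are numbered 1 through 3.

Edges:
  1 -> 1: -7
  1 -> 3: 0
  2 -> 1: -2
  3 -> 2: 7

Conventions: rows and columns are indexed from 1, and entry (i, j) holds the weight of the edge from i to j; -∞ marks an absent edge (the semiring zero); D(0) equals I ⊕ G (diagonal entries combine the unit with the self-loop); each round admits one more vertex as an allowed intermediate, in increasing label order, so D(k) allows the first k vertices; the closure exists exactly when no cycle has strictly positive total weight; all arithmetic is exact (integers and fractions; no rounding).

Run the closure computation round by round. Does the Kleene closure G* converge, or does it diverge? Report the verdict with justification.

D(0):
  [0, -∞, 0]
  [-2, 0, -∞]
  [-∞, 7, 0]
D(1):
  [0, -∞, 0]
  [-2, 0, -2]
  [-∞, 7, 0]
Detection: at round 2, diagonal entry (3, 3) turns strictly positive.
Key observation: the cycle 3->2->1->3 has total weight 7 + (-2) + 0, which is strictly positive.
Answer: DIVERGES — positive cycle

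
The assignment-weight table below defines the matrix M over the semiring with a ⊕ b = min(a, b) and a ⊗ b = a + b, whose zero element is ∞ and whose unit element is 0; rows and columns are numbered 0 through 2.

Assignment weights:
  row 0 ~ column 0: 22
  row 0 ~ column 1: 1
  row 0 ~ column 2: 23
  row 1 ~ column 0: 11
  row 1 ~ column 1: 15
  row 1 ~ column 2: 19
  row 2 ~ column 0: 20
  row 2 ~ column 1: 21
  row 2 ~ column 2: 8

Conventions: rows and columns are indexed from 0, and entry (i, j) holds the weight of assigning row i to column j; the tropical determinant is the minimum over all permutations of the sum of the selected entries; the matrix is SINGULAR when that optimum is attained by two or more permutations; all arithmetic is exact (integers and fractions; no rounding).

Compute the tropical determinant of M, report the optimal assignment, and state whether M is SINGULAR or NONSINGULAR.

σ = (0, 1, 2): 22 + 15 + 8 = 45
σ = (0, 2, 1): 22 + 19 + 21 = 62
σ = (1, 0, 2): 1 + 11 + 8 = 20
σ = (1, 2, 0): 1 + 19 + 20 = 40
σ = (2, 0, 1): 23 + 11 + 21 = 55
σ = (2, 1, 0): 23 + 15 + 20 = 58
Optimal value attained by: σ = (1, 0, 2).
Answer: det⊕(M) = 20; verdict: NONSINGULAR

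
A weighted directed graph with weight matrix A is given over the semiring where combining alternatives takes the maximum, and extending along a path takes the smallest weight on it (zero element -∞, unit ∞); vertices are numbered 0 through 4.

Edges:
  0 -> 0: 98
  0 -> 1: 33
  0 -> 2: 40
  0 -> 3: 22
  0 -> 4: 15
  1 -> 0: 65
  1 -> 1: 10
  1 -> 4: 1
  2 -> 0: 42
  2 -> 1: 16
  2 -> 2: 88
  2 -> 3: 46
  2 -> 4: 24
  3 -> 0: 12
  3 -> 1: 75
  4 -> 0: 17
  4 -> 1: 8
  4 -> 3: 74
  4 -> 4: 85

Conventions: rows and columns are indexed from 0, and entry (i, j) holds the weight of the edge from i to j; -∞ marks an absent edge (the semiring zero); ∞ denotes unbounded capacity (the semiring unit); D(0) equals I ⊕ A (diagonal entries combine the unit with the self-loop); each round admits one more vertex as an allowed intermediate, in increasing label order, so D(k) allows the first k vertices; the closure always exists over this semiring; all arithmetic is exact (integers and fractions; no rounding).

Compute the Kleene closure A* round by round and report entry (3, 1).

D(0):
  [∞, 33, 40, 22, 15]
  [65, ∞, -∞, -∞, 1]
  [42, 16, ∞, 46, 24]
  [12, 75, -∞, ∞, -∞]
  [17, 8, -∞, 74, ∞]
D(1):
  [∞, 33, 40, 22, 15]
  [65, ∞, 40, 22, 15]
  [42, 33, ∞, 46, 24]
  [12, 75, 12, ∞, 12]
  [17, 17, 17, 74, ∞]
D(2):
  [∞, 33, 40, 22, 15]
  [65, ∞, 40, 22, 15]
  [42, 33, ∞, 46, 24]
  [65, 75, 40, ∞, 15]
  [17, 17, 17, 74, ∞]
D(3):
  [∞, 33, 40, 40, 24]
  [65, ∞, 40, 40, 24]
  [42, 33, ∞, 46, 24]
  [65, 75, 40, ∞, 24]
  [17, 17, 17, 74, ∞]
D(4):
  [∞, 40, 40, 40, 24]
  [65, ∞, 40, 40, 24]
  [46, 46, ∞, 46, 24]
  [65, 75, 40, ∞, 24]
  [65, 74, 40, 74, ∞]
D(5):
  [∞, 40, 40, 40, 24]
  [65, ∞, 40, 40, 24]
  [46, 46, ∞, 46, 24]
  [65, 75, 40, ∞, 24]
  [65, 74, 40, 74, ∞]
Answer: A*[3][1] = 75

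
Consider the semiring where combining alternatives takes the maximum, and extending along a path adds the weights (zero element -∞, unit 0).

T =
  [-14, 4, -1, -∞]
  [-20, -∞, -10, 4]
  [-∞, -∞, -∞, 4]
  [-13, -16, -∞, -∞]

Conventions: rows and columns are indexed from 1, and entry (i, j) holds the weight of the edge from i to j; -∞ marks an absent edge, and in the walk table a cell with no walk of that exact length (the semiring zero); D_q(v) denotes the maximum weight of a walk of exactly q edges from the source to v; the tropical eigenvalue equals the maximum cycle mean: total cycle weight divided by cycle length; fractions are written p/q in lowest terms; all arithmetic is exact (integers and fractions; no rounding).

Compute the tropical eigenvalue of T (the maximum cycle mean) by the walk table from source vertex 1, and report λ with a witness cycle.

q=0: [0, -∞, -∞, -∞]
q=1: [-14, 4, -1, -∞]
q=2: [-16, -10, -6, 8]
q=3: [-5, -8, -17, -2]
q=4: [-15, -1, -6, -4]
Optimal cycle mean attained by: cycle 1->2->4->1, total 4 + 4 + (-13), length 3.
Answer: λ = -5/3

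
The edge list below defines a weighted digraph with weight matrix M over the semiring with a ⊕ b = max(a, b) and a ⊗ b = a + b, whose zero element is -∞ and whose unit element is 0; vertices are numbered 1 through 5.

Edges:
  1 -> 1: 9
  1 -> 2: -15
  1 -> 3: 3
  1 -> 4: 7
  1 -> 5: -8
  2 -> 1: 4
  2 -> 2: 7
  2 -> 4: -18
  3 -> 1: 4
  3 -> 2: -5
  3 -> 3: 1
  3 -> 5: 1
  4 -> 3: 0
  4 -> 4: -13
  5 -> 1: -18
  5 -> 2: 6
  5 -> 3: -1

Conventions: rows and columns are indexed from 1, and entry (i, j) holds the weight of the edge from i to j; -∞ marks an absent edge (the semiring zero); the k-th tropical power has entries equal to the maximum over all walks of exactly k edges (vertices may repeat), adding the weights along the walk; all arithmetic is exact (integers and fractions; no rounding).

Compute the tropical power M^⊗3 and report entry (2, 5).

M^⊗2:
  [18, -2, 12, 16, 4]
  [13, 14, 7, 11, -4]
  [13, 7, 7, 11, 2]
  [4, -5, 1, -26, 1]
  [10, 13, 0, -11, 0]
M^⊗3:
  [27, 10, 21, 25, 13]
  [22, 21, 16, 20, 8]
  [22, 14, 16, 20, 8]
  [13, 7, 7, 11, 2]
  [19, 20, 13, 17, 2]
Key observation: the optimum is the walk 2->1->3->5, with weight 4 + 3 + 1 = 8.
Optimal value attained by: walk 2->1->3->5.
Answer: (M^⊗3)[2][5] = 8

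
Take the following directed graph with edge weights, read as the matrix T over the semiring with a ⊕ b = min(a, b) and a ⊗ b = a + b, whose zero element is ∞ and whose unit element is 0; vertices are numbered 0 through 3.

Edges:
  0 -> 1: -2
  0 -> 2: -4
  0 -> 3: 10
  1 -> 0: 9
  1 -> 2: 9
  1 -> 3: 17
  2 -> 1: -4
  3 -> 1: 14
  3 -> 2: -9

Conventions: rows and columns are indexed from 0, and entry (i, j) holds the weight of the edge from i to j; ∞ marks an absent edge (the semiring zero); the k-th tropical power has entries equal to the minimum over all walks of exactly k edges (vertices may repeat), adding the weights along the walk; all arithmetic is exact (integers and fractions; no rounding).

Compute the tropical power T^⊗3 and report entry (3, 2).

T^⊗2:
  [7, -8, 1, 15]
  [∞, 5, 5, 19]
  [5, ∞, 5, 13]
  [23, -13, 23, 31]
T^⊗3:
  [1, -3, 1, 9]
  [14, 1, 10, 22]
  [∞, 1, 1, 15]
  [-4, 19, -4, 4]
Key observation: the optimum is the walk 3->2->1->2, with weight (-9) + (-4) + 9 = -4.
Optimal value attained by: walk 3->2->1->2.
Answer: (T^⊗3)[3][2] = -4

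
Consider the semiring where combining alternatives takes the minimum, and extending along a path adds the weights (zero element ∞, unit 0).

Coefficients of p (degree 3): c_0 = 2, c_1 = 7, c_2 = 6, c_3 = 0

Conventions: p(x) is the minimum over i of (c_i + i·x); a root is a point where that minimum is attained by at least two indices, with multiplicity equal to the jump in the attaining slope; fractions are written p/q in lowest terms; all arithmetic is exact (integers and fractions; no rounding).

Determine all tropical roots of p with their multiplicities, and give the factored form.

hull edge (i=0, c=2) to (i=3, c=0): slope -2/3, span 3
Factored form: p(x) = 0 ⊗ (x ⊕ 2/3) ⊗ (x ⊕ 2/3) ⊗ (x ⊕ 2/3)
Answer: roots = 2/3 (mult 3)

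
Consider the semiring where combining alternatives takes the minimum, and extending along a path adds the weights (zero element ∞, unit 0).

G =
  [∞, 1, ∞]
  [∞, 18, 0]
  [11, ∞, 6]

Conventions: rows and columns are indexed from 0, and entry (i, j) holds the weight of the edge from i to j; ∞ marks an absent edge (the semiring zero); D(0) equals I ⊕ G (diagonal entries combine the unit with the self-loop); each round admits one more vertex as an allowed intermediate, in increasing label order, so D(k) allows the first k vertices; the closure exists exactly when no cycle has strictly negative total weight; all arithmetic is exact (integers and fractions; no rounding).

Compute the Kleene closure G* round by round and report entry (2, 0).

D(0):
  [0, 1, ∞]
  [∞, 0, 0]
  [11, ∞, 0]
D(1):
  [0, 1, ∞]
  [∞, 0, 0]
  [11, 12, 0]
D(2):
  [0, 1, 1]
  [∞, 0, 0]
  [11, 12, 0]
D(3):
  [0, 1, 1]
  [11, 0, 0]
  [11, 12, 0]
Answer: G*[2][0] = 11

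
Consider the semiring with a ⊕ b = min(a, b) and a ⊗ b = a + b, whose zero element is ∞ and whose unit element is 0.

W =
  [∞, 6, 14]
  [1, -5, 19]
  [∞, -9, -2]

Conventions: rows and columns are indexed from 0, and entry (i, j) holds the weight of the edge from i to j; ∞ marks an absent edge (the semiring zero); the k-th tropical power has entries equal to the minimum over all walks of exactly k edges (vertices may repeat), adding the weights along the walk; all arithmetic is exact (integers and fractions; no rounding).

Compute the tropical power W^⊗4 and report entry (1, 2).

W^⊗2:
  [7, 1, 12]
  [-4, -10, 14]
  [-8, -14, -4]
W^⊗3:
  [2, -4, 10]
  [-9, -15, 9]
  [-13, -19, -6]
W^⊗4:
  [-3, -9, 8]
  [-14, -20, 4]
  [-18, -24, -8]
Key observation: the optimum is the walk 1->1->1->1->2, with weight (-5) + (-5) + (-5) + 19 = 4.
Optimal value attained by: walk 1->1->1->1->2.
Answer: (W^⊗4)[1][2] = 4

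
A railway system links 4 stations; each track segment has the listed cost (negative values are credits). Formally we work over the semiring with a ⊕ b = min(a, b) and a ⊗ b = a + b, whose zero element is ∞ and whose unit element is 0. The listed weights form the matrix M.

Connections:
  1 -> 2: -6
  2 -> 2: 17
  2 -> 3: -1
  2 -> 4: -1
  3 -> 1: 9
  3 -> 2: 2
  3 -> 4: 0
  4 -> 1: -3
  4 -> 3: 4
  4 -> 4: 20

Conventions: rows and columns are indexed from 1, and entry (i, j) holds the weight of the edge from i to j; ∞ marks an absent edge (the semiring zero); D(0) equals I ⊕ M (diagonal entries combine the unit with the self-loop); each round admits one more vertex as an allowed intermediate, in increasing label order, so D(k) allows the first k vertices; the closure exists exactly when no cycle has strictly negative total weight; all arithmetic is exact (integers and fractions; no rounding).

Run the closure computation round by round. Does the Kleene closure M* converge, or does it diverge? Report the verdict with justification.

D(0):
  [0, -6, ∞, ∞]
  [∞, 0, -1, -1]
  [9, 2, 0, 0]
  [-3, ∞, 4, 0]
D(1):
  [0, -6, ∞, ∞]
  [∞, 0, -1, -1]
  [9, 2, 0, 0]
  [-3, -9, 4, 0]
Detection: at round 2, diagonal entry (4, 4) turns strictly negative.
Key observation: the cycle 4->1->2->4 has total weight (-3) + (-6) + (-1), which is strictly negative.
Answer: DIVERGES — negative cycle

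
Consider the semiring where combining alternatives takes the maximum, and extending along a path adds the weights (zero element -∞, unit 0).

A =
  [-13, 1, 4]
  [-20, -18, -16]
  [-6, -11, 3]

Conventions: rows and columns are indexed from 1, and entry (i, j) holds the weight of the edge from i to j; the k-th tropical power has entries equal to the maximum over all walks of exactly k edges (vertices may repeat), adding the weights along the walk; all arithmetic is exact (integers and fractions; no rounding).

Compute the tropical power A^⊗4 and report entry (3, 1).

A^⊗2:
  [-2, -7, 7]
  [-22, -19, -13]
  [-3, -5, 6]
A^⊗3:
  [1, -1, 10]
  [-19, -21, -10]
  [0, -2, 9]
A^⊗4:
  [4, 2, 13]
  [-16, -18, -7]
  [3, 1, 12]
Key observation: the optimum is the walk 3->3->3->3->1, with weight 3 + 3 + 3 + (-6) = 3.
Optimal value attained by: walk 3->3->3->3->1.
Answer: (A^⊗4)[3][1] = 3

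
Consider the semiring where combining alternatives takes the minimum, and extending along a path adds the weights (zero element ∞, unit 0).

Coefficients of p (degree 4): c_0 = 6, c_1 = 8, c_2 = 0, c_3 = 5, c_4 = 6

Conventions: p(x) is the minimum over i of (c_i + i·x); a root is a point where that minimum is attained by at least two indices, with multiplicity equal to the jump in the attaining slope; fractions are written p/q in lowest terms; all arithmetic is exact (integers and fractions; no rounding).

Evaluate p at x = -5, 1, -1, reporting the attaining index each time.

p(-5) = min(6+0·(-5)=6, 8+1·(-5)=3, 0+2·(-5)=-10, 5+3·(-5)=-10, 6+4·(-5)=-14) = -14 (attained by i=4)
p(1) = min(6+0·1=6, 8+1·1=9, 0+2·1=2, 5+3·1=8, 6+4·1=10) = 2 (attained by i=2)
p(-1) = min(6+0·(-1)=6, 8+1·(-1)=7, 0+2·(-1)=-2, 5+3·(-1)=2, 6+4·(-1)=2) = -2 (attained by i=2)
Answer: p(-5) = -14; p(1) = 2; p(-1) = -2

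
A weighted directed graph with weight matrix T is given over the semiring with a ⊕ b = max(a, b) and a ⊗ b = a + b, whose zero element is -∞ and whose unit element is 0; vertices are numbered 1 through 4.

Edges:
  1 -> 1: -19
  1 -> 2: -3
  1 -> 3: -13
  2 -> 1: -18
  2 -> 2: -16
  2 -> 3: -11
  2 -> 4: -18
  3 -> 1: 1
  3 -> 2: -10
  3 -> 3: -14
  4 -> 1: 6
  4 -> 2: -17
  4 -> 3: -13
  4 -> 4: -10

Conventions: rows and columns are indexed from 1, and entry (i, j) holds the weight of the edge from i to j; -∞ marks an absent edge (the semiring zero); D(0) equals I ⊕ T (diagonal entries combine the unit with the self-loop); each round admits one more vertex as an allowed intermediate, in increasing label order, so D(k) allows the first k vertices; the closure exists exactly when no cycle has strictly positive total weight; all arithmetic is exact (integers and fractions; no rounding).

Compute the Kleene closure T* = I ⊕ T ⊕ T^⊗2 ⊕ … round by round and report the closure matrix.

D(0):
  [0, -3, -13, -∞]
  [-18, 0, -11, -18]
  [1, -10, 0, -∞]
  [6, -17, -13, 0]
D(1):
  [0, -3, -13, -∞]
  [-18, 0, -11, -18]
  [1, -2, 0, -∞]
  [6, 3, -7, 0]
D(2):
  [0, -3, -13, -21]
  [-18, 0, -11, -18]
  [1, -2, 0, -20]
  [6, 3, -7, 0]
D(3):
  [0, -3, -13, -21]
  [-10, 0, -11, -18]
  [1, -2, 0, -20]
  [6, 3, -7, 0]
D(4):
  [0, -3, -13, -21]
  [-10, 0, -11, -18]
  [1, -2, 0, -20]
  [6, 3, -7, 0]
Answer: T* = [[0, -3, -13, -21], [-10, 0, -11, -18], [1, -2, 0, -20], [6, 3, -7, 0]]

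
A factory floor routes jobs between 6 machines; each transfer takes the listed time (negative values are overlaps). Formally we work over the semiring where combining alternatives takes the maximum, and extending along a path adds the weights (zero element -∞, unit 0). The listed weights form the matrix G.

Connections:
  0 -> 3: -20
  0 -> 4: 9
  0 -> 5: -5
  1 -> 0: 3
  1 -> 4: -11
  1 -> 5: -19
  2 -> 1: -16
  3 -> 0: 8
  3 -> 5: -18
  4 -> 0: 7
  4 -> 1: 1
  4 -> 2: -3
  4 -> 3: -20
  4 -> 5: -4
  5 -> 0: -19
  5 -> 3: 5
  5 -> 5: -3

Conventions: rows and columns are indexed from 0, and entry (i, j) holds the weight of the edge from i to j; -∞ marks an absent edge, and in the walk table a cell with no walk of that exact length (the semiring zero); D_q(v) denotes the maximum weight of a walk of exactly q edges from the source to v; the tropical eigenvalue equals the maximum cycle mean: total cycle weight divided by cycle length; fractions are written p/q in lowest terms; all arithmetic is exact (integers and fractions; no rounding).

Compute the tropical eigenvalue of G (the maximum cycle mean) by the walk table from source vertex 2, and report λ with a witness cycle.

q=0: [-∞, -∞, 0, -∞, -∞, -∞]
q=1: [-∞, -16, -∞, -∞, -∞, -∞]
q=2: [-13, -∞, -∞, -∞, -27, -35]
q=3: [-20, -26, -30, -30, -4, -18]
q=4: [3, -3, -7, -13, -11, -8]
q=5: [0, -10, -14, -3, 12, -2]
q=6: [19, 13, 9, 3, 9, 8]
Optimal cycle mean attained by: cycle 0->4->0, total 9 + 7, length 2.
Answer: λ = 8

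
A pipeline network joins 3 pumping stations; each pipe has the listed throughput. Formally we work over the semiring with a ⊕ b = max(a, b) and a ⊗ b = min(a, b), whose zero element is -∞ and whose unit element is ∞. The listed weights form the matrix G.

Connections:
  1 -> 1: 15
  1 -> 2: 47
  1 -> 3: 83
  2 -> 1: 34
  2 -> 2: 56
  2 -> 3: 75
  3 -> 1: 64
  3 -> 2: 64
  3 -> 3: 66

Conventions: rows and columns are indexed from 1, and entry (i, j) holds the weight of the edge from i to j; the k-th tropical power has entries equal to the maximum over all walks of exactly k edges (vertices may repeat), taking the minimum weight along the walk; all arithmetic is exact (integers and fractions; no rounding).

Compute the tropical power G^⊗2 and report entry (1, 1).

G^⊗2:
  [64, 64, 66]
  [64, 64, 66]
  [64, 64, 66]
Key observation: the optimum is the walk 1->3->1, with weight 83 min 64 = 64.
Optimal value attained by: walk 1->3->1.
Answer: (G^⊗2)[1][1] = 64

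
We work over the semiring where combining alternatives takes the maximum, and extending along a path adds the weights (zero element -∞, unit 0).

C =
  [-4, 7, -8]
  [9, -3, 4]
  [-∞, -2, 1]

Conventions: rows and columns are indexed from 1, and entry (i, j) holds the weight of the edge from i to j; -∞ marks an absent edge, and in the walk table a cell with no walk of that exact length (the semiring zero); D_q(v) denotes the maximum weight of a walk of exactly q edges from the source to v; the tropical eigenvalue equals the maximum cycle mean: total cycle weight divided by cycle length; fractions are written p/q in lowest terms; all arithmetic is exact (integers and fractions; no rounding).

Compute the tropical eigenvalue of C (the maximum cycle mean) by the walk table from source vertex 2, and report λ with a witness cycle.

q=0: [-∞, 0, -∞]
q=1: [9, -3, 4]
q=2: [6, 16, 5]
q=3: [25, 13, 20]
Optimal cycle mean attained by: cycle 1->2->1, total 7 + 9, length 2.
Answer: λ = 8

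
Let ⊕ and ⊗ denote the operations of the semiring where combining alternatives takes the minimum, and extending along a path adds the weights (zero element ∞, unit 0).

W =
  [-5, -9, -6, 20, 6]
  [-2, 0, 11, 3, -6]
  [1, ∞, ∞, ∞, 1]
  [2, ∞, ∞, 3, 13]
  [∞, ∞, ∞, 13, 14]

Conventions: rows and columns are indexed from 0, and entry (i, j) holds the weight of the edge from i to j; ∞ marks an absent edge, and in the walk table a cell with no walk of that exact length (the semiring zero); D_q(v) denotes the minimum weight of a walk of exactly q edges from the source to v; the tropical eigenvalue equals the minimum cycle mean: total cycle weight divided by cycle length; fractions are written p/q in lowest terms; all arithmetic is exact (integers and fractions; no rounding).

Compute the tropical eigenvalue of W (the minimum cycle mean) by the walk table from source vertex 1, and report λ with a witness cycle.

q=0: [∞, 0, ∞, ∞, ∞]
q=1: [-2, 0, 11, 3, -6]
q=2: [-7, -11, -8, 3, -6]
q=3: [-13, -16, -13, -8, -17]
q=4: [-18, -22, -19, -13, -22]
q=5: [-24, -27, -24, -19, -28]
Optimal cycle mean attained by: cycle 0->1->0, total (-9) + (-2), length 2.
Answer: λ = -11/2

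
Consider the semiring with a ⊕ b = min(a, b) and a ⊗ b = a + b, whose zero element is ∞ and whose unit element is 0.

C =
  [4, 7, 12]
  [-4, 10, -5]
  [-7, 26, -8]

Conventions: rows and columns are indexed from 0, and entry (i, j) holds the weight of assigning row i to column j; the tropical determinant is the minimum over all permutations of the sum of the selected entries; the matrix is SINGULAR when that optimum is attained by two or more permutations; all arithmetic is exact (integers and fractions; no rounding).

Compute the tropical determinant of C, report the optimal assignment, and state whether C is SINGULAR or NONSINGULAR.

σ = (0, 1, 2): 4 + 10 + (-8) = 6
σ = (0, 2, 1): 4 + (-5) + 26 = 25
σ = (1, 0, 2): 7 + (-4) + (-8) = -5
σ = (1, 2, 0): 7 + (-5) + (-7) = -5
σ = (2, 0, 1): 12 + (-4) + 26 = 34
σ = (2, 1, 0): 12 + 10 + (-7) = 15
Optimal value attained by: σ = (1, 0, 2).
Answer: det⊕(C) = -5; verdict: SINGULAR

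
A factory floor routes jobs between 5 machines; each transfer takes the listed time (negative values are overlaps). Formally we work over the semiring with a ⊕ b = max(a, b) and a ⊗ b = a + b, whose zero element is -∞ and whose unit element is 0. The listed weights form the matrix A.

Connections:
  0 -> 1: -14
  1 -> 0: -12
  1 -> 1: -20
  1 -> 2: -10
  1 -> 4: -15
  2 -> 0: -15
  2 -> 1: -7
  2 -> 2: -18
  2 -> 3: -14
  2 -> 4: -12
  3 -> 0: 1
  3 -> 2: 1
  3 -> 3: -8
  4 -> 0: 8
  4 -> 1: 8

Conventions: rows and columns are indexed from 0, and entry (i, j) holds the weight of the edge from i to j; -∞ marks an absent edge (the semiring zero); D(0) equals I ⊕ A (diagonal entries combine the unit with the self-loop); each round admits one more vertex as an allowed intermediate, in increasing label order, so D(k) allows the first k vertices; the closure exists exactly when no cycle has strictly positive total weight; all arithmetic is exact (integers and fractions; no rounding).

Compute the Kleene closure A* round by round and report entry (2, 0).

D(0):
  [0, -14, -∞, -∞, -∞]
  [-12, 0, -10, -∞, -15]
  [-15, -7, 0, -14, -12]
  [1, -∞, 1, 0, -∞]
  [8, 8, -∞, -∞, 0]
D(1):
  [0, -14, -∞, -∞, -∞]
  [-12, 0, -10, -∞, -15]
  [-15, -7, 0, -14, -12]
  [1, -13, 1, 0, -∞]
  [8, 8, -∞, -∞, 0]
D(2):
  [0, -14, -24, -∞, -29]
  [-12, 0, -10, -∞, -15]
  [-15, -7, 0, -14, -12]
  [1, -13, 1, 0, -28]
  [8, 8, -2, -∞, 0]
D(3):
  [0, -14, -24, -38, -29]
  [-12, 0, -10, -24, -15]
  [-15, -7, 0, -14, -12]
  [1, -6, 1, 0, -11]
  [8, 8, -2, -16, 0]
D(4):
  [0, -14, -24, -38, -29]
  [-12, 0, -10, -24, -15]
  [-13, -7, 0, -14, -12]
  [1, -6, 1, 0, -11]
  [8, 8, -2, -16, 0]
D(5):
  [0, -14, -24, -38, -29]
  [-7, 0, -10, -24, -15]
  [-4, -4, 0, -14, -12]
  [1, -3, 1, 0, -11]
  [8, 8, -2, -16, 0]
Answer: A*[2][0] = -4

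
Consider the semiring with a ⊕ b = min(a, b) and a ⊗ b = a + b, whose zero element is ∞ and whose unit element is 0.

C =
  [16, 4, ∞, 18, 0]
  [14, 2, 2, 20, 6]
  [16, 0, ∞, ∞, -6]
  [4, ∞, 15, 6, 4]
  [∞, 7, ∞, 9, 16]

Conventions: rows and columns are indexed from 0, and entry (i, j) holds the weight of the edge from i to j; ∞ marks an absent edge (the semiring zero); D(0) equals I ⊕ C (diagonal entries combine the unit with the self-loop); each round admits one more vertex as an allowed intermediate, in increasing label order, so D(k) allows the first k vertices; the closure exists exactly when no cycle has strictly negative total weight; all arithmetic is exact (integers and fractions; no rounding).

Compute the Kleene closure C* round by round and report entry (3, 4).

D(0):
  [0, 4, ∞, 18, 0]
  [14, 0, 2, 20, 6]
  [16, 0, 0, ∞, -6]
  [4, ∞, 15, 0, 4]
  [∞, 7, ∞, 9, 0]
D(1):
  [0, 4, ∞, 18, 0]
  [14, 0, 2, 20, 6]
  [16, 0, 0, 34, -6]
  [4, 8, 15, 0, 4]
  [∞, 7, ∞, 9, 0]
D(2):
  [0, 4, 6, 18, 0]
  [14, 0, 2, 20, 6]
  [14, 0, 0, 20, -6]
  [4, 8, 10, 0, 4]
  [21, 7, 9, 9, 0]
D(3):
  [0, 4, 6, 18, 0]
  [14, 0, 2, 20, -4]
  [14, 0, 0, 20, -6]
  [4, 8, 10, 0, 4]
  [21, 7, 9, 9, 0]
D(4):
  [0, 4, 6, 18, 0]
  [14, 0, 2, 20, -4]
  [14, 0, 0, 20, -6]
  [4, 8, 10, 0, 4]
  [13, 7, 9, 9, 0]
D(5):
  [0, 4, 6, 9, 0]
  [9, 0, 2, 5, -4]
  [7, 0, 0, 3, -6]
  [4, 8, 10, 0, 4]
  [13, 7, 9, 9, 0]
Answer: C*[3][4] = 4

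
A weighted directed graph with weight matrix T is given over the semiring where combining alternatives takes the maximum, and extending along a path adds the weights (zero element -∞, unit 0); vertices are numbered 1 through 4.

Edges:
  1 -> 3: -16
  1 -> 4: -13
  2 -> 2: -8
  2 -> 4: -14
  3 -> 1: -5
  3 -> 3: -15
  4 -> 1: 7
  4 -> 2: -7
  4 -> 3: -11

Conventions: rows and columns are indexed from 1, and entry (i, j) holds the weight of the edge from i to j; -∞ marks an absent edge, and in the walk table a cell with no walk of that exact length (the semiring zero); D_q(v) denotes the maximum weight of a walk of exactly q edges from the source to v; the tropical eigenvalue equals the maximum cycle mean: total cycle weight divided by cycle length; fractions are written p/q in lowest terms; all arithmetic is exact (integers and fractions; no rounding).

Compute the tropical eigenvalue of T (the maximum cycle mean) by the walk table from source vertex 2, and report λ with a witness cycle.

q=0: [-∞, 0, -∞, -∞]
q=1: [-∞, -8, -∞, -14]
q=2: [-7, -16, -25, -22]
q=3: [-15, -24, -23, -20]
q=4: [-13, -27, -31, -28]
Optimal cycle mean attained by: cycle 1->4->1, total (-13) + 7, length 2.
Answer: λ = -3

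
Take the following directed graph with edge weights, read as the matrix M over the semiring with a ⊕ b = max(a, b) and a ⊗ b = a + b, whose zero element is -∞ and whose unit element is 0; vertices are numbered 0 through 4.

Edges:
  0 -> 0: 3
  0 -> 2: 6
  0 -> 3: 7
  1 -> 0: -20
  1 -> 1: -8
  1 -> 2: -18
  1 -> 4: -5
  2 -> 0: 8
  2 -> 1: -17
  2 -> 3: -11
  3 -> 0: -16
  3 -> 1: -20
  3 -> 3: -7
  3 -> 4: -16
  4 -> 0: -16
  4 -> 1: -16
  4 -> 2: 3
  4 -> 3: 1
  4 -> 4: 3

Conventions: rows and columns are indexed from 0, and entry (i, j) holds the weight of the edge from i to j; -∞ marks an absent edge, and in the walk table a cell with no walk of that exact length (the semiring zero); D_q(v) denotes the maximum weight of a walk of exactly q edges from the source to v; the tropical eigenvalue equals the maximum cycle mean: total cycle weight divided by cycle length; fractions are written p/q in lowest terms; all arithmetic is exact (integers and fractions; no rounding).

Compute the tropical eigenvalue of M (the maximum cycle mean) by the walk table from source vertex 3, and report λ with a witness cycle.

q=0: [-∞, -∞, -∞, 0, -∞]
q=1: [-16, -20, -∞, -7, -16]
q=2: [-13, -27, -10, -9, -13]
q=3: [-2, -27, -7, -6, -10]
q=4: [1, -24, 4, 5, -7]
q=5: [12, -13, 7, 8, -4]
Optimal cycle mean attained by: cycle 0->2->0, total 6 + 8, length 2.
Answer: λ = 7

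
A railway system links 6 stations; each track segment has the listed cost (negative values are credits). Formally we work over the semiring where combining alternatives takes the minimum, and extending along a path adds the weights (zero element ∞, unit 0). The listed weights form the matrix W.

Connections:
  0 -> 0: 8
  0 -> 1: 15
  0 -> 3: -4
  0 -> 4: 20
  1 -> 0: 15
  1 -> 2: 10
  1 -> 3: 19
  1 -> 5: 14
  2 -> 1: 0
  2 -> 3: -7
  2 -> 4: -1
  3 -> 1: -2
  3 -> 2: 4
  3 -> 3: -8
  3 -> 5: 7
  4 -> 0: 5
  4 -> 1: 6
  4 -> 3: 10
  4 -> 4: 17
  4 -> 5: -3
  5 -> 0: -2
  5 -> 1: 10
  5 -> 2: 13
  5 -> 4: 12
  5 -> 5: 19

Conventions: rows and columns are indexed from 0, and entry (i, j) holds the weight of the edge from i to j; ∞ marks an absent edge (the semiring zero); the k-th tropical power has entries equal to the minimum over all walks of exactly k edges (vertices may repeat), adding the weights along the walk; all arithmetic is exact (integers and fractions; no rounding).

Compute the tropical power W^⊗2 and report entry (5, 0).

W^⊗2:
  [16, -6, 0, -12, 28, 3]
  [12, 10, 23, 3, 9, 26]
  [4, -9, -3, -15, 16, -4]
  [5, -10, -4, -16, 3, -1]
  [-5, 7, 10, 1, 9, 14]
  [6, 13, 20, -6, 12, 9]
Key observation: the optimum is the walk 5->0->0, with weight (-2) + 8 = 6.
Optimal value attained by: walk 5->0->0.
Answer: (W^⊗2)[5][0] = 6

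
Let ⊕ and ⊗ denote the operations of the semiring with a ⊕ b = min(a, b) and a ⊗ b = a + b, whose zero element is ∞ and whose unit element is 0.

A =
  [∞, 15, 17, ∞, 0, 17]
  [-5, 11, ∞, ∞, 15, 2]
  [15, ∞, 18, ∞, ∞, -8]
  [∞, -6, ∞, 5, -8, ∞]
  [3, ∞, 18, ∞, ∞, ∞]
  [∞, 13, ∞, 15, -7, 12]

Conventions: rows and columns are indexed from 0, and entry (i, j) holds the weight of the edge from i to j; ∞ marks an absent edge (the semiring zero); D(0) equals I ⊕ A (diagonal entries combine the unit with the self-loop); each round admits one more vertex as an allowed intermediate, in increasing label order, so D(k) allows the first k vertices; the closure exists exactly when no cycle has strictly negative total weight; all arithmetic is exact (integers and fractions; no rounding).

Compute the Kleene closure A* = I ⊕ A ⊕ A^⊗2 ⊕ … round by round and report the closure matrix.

D(0):
  [0, 15, 17, ∞, 0, 17]
  [-5, 0, ∞, ∞, 15, 2]
  [15, ∞, 0, ∞, ∞, -8]
  [∞, -6, ∞, 0, -8, ∞]
  [3, ∞, 18, ∞, 0, ∞]
  [∞, 13, ∞, 15, -7, 0]
D(1):
  [0, 15, 17, ∞, 0, 17]
  [-5, 0, 12, ∞, -5, 2]
  [15, 30, 0, ∞, 15, -8]
  [∞, -6, ∞, 0, -8, ∞]
  [3, 18, 18, ∞, 0, 20]
  [∞, 13, ∞, 15, -7, 0]
D(2):
  [0, 15, 17, ∞, 0, 17]
  [-5, 0, 12, ∞, -5, 2]
  [15, 30, 0, ∞, 15, -8]
  [-11, -6, 6, 0, -11, -4]
  [3, 18, 18, ∞, 0, 20]
  [8, 13, 25, 15, -7, 0]
D(3):
  [0, 15, 17, ∞, 0, 9]
  [-5, 0, 12, ∞, -5, 2]
  [15, 30, 0, ∞, 15, -8]
  [-11, -6, 6, 0, -11, -4]
  [3, 18, 18, ∞, 0, 10]
  [8, 13, 25, 15, -7, 0]
D(4):
  [0, 15, 17, ∞, 0, 9]
  [-5, 0, 12, ∞, -5, 2]
  [15, 30, 0, ∞, 15, -8]
  [-11, -6, 6, 0, -11, -4]
  [3, 18, 18, ∞, 0, 10]
  [4, 9, 21, 15, -7, 0]
D(5):
  [0, 15, 17, ∞, 0, 9]
  [-5, 0, 12, ∞, -5, 2]
  [15, 30, 0, ∞, 15, -8]
  [-11, -6, 6, 0, -11, -4]
  [3, 18, 18, ∞, 0, 10]
  [-4, 9, 11, 15, -7, 0]
D(6):
  [0, 15, 17, 24, 0, 9]
  [-5, 0, 12, 17, -5, 2]
  [-12, 1, 0, 7, -15, -8]
  [-11, -6, 6, 0, -11, -4]
  [3, 18, 18, 25, 0, 10]
  [-4, 9, 11, 15, -7, 0]
Answer: A* = [[0, 15, 17, 24, 0, 9], [-5, 0, 12, 17, -5, 2], [-12, 1, 0, 7, -15, -8], [-11, -6, 6, 0, -11, -4], [3, 18, 18, 25, 0, 10], [-4, 9, 11, 15, -7, 0]]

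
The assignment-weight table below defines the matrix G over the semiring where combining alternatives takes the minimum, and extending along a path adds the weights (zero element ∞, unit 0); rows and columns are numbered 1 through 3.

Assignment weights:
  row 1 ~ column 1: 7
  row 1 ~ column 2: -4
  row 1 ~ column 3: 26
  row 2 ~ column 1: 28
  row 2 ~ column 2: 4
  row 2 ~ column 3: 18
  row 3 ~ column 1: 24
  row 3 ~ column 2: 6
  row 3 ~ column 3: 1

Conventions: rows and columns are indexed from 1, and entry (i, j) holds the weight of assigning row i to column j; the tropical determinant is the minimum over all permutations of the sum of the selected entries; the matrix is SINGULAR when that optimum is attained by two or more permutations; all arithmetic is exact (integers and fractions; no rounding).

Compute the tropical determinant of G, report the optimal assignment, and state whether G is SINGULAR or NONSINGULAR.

σ = (1, 2, 3): 7 + 4 + 1 = 12
σ = (1, 3, 2): 7 + 18 + 6 = 31
σ = (2, 1, 3): (-4) + 28 + 1 = 25
σ = (2, 3, 1): (-4) + 18 + 24 = 38
σ = (3, 1, 2): 26 + 28 + 6 = 60
σ = (3, 2, 1): 26 + 4 + 24 = 54
Optimal value attained by: σ = (1, 2, 3).
Answer: det⊕(G) = 12; verdict: NONSINGULAR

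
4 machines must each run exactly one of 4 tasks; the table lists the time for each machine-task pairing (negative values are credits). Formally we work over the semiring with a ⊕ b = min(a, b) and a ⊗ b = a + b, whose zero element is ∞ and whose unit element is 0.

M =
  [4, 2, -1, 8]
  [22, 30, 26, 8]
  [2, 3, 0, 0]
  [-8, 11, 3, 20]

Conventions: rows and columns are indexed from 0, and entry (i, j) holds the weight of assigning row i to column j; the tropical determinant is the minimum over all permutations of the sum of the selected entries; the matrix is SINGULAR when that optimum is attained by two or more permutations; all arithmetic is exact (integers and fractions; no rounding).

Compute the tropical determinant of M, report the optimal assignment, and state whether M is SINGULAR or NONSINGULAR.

σ = (0, 1, 2, 3): 4 + 30 + 0 + 20 = 54
σ = (0, 1, 3, 2): 4 + 30 + 0 + 3 = 37
σ = (0, 2, 1, 3): 4 + 26 + 3 + 20 = 53
σ = (0, 2, 3, 1): 4 + 26 + 0 + 11 = 41
σ = (0, 3, 1, 2): 4 + 8 + 3 + 3 = 18
σ = (0, 3, 2, 1): 4 + 8 + 0 + 11 = 23
σ = (1, 0, 2, 3): 2 + 22 + 0 + 20 = 44
σ = (1, 0, 3, 2): 2 + 22 + 0 + 3 = 27
σ = (1, 2, 0, 3): 2 + 26 + 2 + 20 = 50
σ = (1, 2, 3, 0): 2 + 26 + 0 + (-8) = 20
σ = (1, 3, 0, 2): 2 + 8 + 2 + 3 = 15
σ = (1, 3, 2, 0): 2 + 8 + 0 + (-8) = 2
σ = (2, 0, 1, 3): (-1) + 22 + 3 + 20 = 44
σ = (2, 0, 3, 1): (-1) + 22 + 0 + 11 = 32
σ = (2, 1, 0, 3): (-1) + 30 + 2 + 20 = 51
σ = (2, 1, 3, 0): (-1) + 30 + 0 + (-8) = 21
σ = (2, 3, 0, 1): (-1) + 8 + 2 + 11 = 20
σ = (2, 3, 1, 0): (-1) + 8 + 3 + (-8) = 2
σ = (3, 0, 1, 2): 8 + 22 + 3 + 3 = 36
σ = (3, 0, 2, 1): 8 + 22 + 0 + 11 = 41
σ = (3, 1, 0, 2): 8 + 30 + 2 + 3 = 43
σ = (3, 1, 2, 0): 8 + 30 + 0 + (-8) = 30
σ = (3, 2, 0, 1): 8 + 26 + 2 + 11 = 47
σ = (3, 2, 1, 0): 8 + 26 + 3 + (-8) = 29
Optimal value attained by: σ = (1, 3, 2, 0).
Answer: det⊕(M) = 2; verdict: SINGULAR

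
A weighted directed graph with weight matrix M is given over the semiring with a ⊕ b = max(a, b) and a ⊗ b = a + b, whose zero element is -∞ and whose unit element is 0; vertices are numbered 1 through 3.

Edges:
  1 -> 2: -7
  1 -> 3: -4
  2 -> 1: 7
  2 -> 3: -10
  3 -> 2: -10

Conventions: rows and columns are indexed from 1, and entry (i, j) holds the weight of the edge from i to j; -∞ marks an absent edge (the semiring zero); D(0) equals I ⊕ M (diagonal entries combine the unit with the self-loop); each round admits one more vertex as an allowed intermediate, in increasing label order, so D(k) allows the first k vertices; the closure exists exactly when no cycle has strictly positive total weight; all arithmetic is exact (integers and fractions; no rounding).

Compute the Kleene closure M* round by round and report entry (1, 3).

D(0):
  [0, -7, -4]
  [7, 0, -10]
  [-∞, -10, 0]
D(1):
  [0, -7, -4]
  [7, 0, 3]
  [-∞, -10, 0]
D(2):
  [0, -7, -4]
  [7, 0, 3]
  [-3, -10, 0]
D(3):
  [0, -7, -4]
  [7, 0, 3]
  [-3, -10, 0]
Answer: M*[1][3] = -4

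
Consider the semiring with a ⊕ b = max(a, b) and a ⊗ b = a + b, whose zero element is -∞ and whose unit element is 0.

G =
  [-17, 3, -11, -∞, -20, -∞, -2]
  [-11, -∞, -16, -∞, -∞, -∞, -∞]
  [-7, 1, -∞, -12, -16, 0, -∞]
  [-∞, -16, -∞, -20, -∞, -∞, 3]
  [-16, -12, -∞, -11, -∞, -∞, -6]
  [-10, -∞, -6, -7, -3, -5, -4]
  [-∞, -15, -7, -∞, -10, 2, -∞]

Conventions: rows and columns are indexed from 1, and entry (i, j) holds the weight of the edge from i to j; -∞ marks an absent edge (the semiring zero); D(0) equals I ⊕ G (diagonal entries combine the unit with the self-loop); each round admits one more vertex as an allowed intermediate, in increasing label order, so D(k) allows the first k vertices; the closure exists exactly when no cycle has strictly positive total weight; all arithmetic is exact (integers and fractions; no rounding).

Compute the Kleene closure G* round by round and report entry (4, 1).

D(0):
  [0, 3, -11, -∞, -20, -∞, -2]
  [-11, 0, -16, -∞, -∞, -∞, -∞]
  [-7, 1, 0, -12, -16, 0, -∞]
  [-∞, -16, -∞, 0, -∞, -∞, 3]
  [-16, -12, -∞, -11, 0, -∞, -6]
  [-10, -∞, -6, -7, -3, 0, -4]
  [-∞, -15, -7, -∞, -10, 2, 0]
D(1):
  [0, 3, -11, -∞, -20, -∞, -2]
  [-11, 0, -16, -∞, -31, -∞, -13]
  [-7, 1, 0, -12, -16, 0, -9]
  [-∞, -16, -∞, 0, -∞, -∞, 3]
  [-16, -12, -27, -11, 0, -∞, -6]
  [-10, -7, -6, -7, -3, 0, -4]
  [-∞, -15, -7, -∞, -10, 2, 0]
D(2):
  [0, 3, -11, -∞, -20, -∞, -2]
  [-11, 0, -16, -∞, -31, -∞, -13]
  [-7, 1, 0, -12, -16, 0, -9]
  [-27, -16, -32, 0, -47, -∞, 3]
  [-16, -12, -27, -11, 0, -∞, -6]
  [-10, -7, -6, -7, -3, 0, -4]
  [-26, -15, -7, -∞, -10, 2, 0]
D(3):
  [0, 3, -11, -23, -20, -11, -2]
  [-11, 0, -16, -28, -31, -16, -13]
  [-7, 1, 0, -12, -16, 0, -9]
  [-27, -16, -32, 0, -47, -32, 3]
  [-16, -12, -27, -11, 0, -27, -6]
  [-10, -5, -6, -7, -3, 0, -4]
  [-14, -6, -7, -19, -10, 2, 0]
D(4):
  [0, 3, -11, -23, -20, -11, -2]
  [-11, 0, -16, -28, -31, -16, -13]
  [-7, 1, 0, -12, -16, 0, -9]
  [-27, -16, -32, 0, -47, -32, 3]
  [-16, -12, -27, -11, 0, -27, -6]
  [-10, -5, -6, -7, -3, 0, -4]
  [-14, -6, -7, -19, -10, 2, 0]
D(5):
  [0, 3, -11, -23, -20, -11, -2]
  [-11, 0, -16, -28, -31, -16, -13]
  [-7, 1, 0, -12, -16, 0, -9]
  [-27, -16, -32, 0, -47, -32, 3]
  [-16, -12, -27, -11, 0, -27, -6]
  [-10, -5, -6, -7, -3, 0, -4]
  [-14, -6, -7, -19, -10, 2, 0]
D(6):
  [0, 3, -11, -18, -14, -11, -2]
  [-11, 0, -16, -23, -19, -16, -13]
  [-7, 1, 0, -7, -3, 0, -4]
  [-27, -16, -32, 0, -35, -32, 3]
  [-16, -12, -27, -11, 0, -27, -6]
  [-10, -5, -6, -7, -3, 0, -4]
  [-8, -3, -4, -5, -1, 2, 0]
D(7):
  [0, 3, -6, -7, -3, 0, -2]
  [-11, 0, -16, -18, -14, -11, -13]
  [-7, 1, 0, -7, -3, 0, -4]
  [-5, 0, -1, 0, 2, 5, 3]
  [-14, -9, -10, -11, 0, -4, -6]
  [-10, -5, -6, -7, -3, 0, -4]
  [-8, -3, -4, -5, -1, 2, 0]
Answer: G*[4][1] = -5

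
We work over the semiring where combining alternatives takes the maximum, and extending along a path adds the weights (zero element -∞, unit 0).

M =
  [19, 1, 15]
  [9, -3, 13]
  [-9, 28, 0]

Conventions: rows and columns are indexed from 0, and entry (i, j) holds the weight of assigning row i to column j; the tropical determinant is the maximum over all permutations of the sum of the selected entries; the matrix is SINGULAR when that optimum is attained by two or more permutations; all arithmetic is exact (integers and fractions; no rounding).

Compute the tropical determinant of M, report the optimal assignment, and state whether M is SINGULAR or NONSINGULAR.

σ = (0, 1, 2): 19 + (-3) + 0 = 16
σ = (0, 2, 1): 19 + 13 + 28 = 60
σ = (1, 0, 2): 1 + 9 + 0 = 10
σ = (1, 2, 0): 1 + 13 + (-9) = 5
σ = (2, 0, 1): 15 + 9 + 28 = 52
σ = (2, 1, 0): 15 + (-3) + (-9) = 3
Optimal value attained by: σ = (0, 2, 1).
Answer: det⊕(M) = 60; verdict: NONSINGULAR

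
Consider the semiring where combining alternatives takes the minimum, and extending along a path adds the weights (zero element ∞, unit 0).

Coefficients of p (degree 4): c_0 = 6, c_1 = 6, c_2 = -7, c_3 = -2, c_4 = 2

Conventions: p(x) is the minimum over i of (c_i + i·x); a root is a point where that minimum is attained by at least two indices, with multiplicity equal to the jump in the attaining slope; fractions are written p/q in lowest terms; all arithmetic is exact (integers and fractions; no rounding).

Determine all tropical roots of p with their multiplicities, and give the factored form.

hull edge (i=0, c=6) to (i=2, c=-7): slope -13/2, span 2
hull edge (i=2, c=-7) to (i=4, c=2): slope 9/2, span 2
Factored form: p(x) = 2 ⊗ (x ⊕ (-9/2)) ⊗ (x ⊕ (-9/2)) ⊗ (x ⊕ 13/2) ⊗ (x ⊕ 13/2)
Answer: roots = -9/2 (mult 2), 13/2 (mult 2)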